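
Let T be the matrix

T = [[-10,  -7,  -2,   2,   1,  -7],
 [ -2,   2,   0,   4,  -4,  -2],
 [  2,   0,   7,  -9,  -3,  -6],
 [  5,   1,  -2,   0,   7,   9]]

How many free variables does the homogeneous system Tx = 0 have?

Row reduce to echelon form.
R2 ← R2 − (1/5)·R1: [0, 17/5, 2/5, 18/5, -21/5, -3/5]
R3 ← R3 + (1/5)·R1: [0, -7/5, 33/5, -43/5, -14/5, -37/5]
R4 ← R4 + (1/2)·R1: [0, -5/2, -3, 1, 15/2, 11/2]
R3 ← R3 + (7/17)·R2: [0, 0, 115/17, -121/17, -77/17, -130/17]
R4 ← R4 + (25/34)·R2: [0, 0, -46/17, 62/17, 75/17, 86/17]
R4 ← R4 + (2/5)·R3: [0, 0, 0, 4/5, 13/5, 2]
4 nonzero rows, so rank(T) = 4.
T has 6 columns; by rank–nullity, nullity = 6 − 4 = 2.

2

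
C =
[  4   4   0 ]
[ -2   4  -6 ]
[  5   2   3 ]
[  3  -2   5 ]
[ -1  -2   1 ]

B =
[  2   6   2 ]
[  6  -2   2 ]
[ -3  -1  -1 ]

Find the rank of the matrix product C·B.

2

First compute CB:
[[ 32,  16,  16],
 [ 38, -14,  10],
 [ 13,  23,  11],
 [-21,  17,  -3],
 [-17,  -3,  -7]]
Now row reduce the product.
R2 ← R2 − (19/16)·R1: [0, -33, -9]
R3 ← R3 − (13/32)·R1: [0, 33/2, 9/2]
R4 ← R4 + (21/32)·R1: [0, 55/2, 15/2]
R5 ← R5 + (17/32)·R1: [0, 11/2, 3/2]
R3 ← R3 + (1/2)·R2: [0, 0, 0]
R4 ← R4 + (5/6)·R2: [0, 0, 0]
R5 ← R5 + (1/6)·R2: [0, 0, 0]
2 nonzero rows, so rank(CB) = 2.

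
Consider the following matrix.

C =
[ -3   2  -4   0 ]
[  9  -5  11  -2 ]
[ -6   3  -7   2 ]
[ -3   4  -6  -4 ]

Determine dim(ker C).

Row reduce to echelon form.
R2 ← R2 + (3)·R1: [0, 1, -1, -2]
R3 ← R3 − (2)·R1: [0, -1, 1, 2]
R4 ← R4 − R1: [0, 2, -2, -4]
R3 ← R3 + R2: [0, 0, 0, 0]
R4 ← R4 − (2)·R2: [0, 0, 0, 0]
2 nonzero rows, so rank(C) = 2.
C has 4 columns; by rank–nullity, nullity = 4 − 2 = 2.

2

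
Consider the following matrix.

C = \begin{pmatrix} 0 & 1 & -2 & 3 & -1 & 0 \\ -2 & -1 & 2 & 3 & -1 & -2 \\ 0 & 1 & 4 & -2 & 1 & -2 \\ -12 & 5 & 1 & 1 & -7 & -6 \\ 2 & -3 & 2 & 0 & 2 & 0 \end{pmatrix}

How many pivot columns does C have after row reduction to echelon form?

5

Row reduce to echelon form.
Swap R1 ↔ R2
R4 ← R4 − (6)·R1: [0, 11, -11, -17, -1, 6]
R5 ← R5 + R1: [0, -4, 4, 3, 1, -2]
R3 ← R3 − R2: [0, 0, 6, -5, 2, -2]
R4 ← R4 − (11)·R2: [0, 0, 11, -50, 10, 6]
R5 ← R5 + (4)·R2: [0, 0, -4, 15, -3, -2]
R4 ← R4 − (11/6)·R3: [0, 0, 0, -245/6, 19/3, 29/3]
R5 ← R5 + (2/3)·R3: [0, 0, 0, 35/3, -5/3, -10/3]
R5 ← R5 + (2/7)·R4: [0, 0, 0, 0, 1/7, -4/7]
Echelon form has 5 nonzero rows, so rank(C) = 5.
Each nonzero row contributes one pivot column: 5 pivot columns.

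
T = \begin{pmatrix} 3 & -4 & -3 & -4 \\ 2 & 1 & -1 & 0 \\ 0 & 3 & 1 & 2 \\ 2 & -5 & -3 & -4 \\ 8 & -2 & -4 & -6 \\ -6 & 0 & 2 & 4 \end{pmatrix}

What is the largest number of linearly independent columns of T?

3

Row reduce to echelon form.
R2 ← R2 − (2/3)·R1: [0, 11/3, 1, 8/3]
R4 ← R4 − (2/3)·R1: [0, -7/3, -1, -4/3]
R5 ← R5 − (8/3)·R1: [0, 26/3, 4, 14/3]
R6 ← R6 + (2)·R1: [0, -8, -4, -4]
R3 ← R3 − (9/11)·R2: [0, 0, 2/11, -2/11]
R4 ← R4 + (7/11)·R2: [0, 0, -4/11, 4/11]
R5 ← R5 − (26/11)·R2: [0, 0, 18/11, -18/11]
R6 ← R6 + (24/11)·R2: [0, 0, -20/11, 20/11]
R4 ← R4 + (2)·R3: [0, 0, 0, 0]
R5 ← R5 − (9)·R3: [0, 0, 0, 0]
R6 ← R6 + (10)·R3: [0, 0, 0, 0]
Echelon form has 3 nonzero rows, so rank(T) = 3.
The rank gives the maximum number of linearly independent columns: 3.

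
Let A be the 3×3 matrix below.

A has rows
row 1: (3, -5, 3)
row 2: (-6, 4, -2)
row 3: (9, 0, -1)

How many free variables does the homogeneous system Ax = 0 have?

Row reduce to echelon form.
R2 ← R2 + (2)·R1: [0, -6, 4]
R3 ← R3 − (3)·R1: [0, 15, -10]
R3 ← R3 + (5/2)·R2: [0, 0, 0]
2 nonzero rows, so rank(A) = 2.
A has 3 columns; by rank–nullity, nullity = 3 − 2 = 1.

1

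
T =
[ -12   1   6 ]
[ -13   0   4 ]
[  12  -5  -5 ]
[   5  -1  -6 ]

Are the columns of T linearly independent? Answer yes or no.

yes

Row reduce T to echelon form.
R2 ← R2 − (13/12)·R1: [0, -13/12, -5/2]
R3 ← R3 + R1: [0, -4, 1]
R4 ← R4 + (5/12)·R1: [0, -7/12, -7/2]
R3 ← R3 − (48/13)·R2: [0, 0, 133/13]
R4 ← R4 − (7/13)·R2: [0, 0, -28/13]
R4 ← R4 + (4/19)·R3: [0, 0, 0]
3 pivots among 3 columns.
Every column is a pivot column, so the columns are linearly independent.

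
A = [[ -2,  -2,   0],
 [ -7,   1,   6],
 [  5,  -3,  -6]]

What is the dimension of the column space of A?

2

Row reduce to echelon form.
R2 ← R2 − (7/2)·R1: [0, 8, 6]
R3 ← R3 + (5/2)·R1: [0, -8, -6]
R3 ← R3 + R2: [0, 0, 0]
Echelon form has 2 nonzero rows, so rank(A) = 2.
The column space has dimension equal to the rank: 2.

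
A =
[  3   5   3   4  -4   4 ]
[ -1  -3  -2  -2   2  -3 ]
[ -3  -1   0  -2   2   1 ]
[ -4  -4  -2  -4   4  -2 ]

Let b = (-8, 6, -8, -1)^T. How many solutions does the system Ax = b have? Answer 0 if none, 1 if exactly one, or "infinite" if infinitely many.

Row reduce the augmented matrix [A | b].
R2 ← R2 + (1/3)·R1: [0, -4/3, -1, -2/3, 2/3, -5/3, 10/3]
R3 ← R3 + R1: [0, 4, 3, 2, -2, 5, -16]
R4 ← R4 + (4/3)·R1: [0, 8/3, 2, 4/3, -4/3, 10/3, -35/3]
R3 ← R3 + (3)·R2: [0, 0, 0, 0, 0, 0, -6]
R4 ← R4 + (2)·R2: [0, 0, 0, 0, 0, 0, -5]
R4 ← R4 − (5/6)·R3: [0, 0, 0, 0, 0, 0, 0]
The echelon form has 3 nonzero rows; the last pivot sits in the augmented column, so rank(A) = 2 but rank([A|b]) = 3.
Since the ranks differ, the system is inconsistent.
It has no solutions.

0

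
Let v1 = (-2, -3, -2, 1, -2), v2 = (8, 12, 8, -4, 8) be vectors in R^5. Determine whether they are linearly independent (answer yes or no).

no

Form the matrix with these vectors as rows and row reduce.
R2 ← R2 + (4)·R1: [0, 0, 0, 0, 0]
1 nonzero row, so the 2 vectors span a space of dimension 1.
Since 1 < 2, the vectors are linearly dependent.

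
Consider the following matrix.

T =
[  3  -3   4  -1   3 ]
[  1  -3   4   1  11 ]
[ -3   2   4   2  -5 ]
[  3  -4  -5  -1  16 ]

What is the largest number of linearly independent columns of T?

Row reduce to echelon form.
R2 ← R2 − (1/3)·R1: [0, -2, 8/3, 4/3, 10]
R3 ← R3 + R1: [0, -1, 8, 1, -2]
R4 ← R4 − R1: [0, -1, -9, 0, 13]
R3 ← R3 − (1/2)·R2: [0, 0, 20/3, 1/3, -7]
R4 ← R4 − (1/2)·R2: [0, 0, -31/3, -2/3, 8]
R4 ← R4 + (31/20)·R3: [0, 0, 0, -3/20, -57/20]
Echelon form has 4 nonzero rows, so rank(T) = 4.
The rank gives the maximum number of linearly independent columns: 4.

4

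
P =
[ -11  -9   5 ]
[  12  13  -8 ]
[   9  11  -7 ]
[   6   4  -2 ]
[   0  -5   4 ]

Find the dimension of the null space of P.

1

Row reduce to echelon form.
R2 ← R2 + (12/11)·R1: [0, 35/11, -28/11]
R3 ← R3 + (9/11)·R1: [0, 40/11, -32/11]
R4 ← R4 + (6/11)·R1: [0, -10/11, 8/11]
R3 ← R3 − (8/7)·R2: [0, 0, 0]
R4 ← R4 + (2/7)·R2: [0, 0, 0]
R5 ← R5 + (11/7)·R2: [0, 0, 0]
2 nonzero rows, so rank(P) = 2.
P has 3 columns; by rank–nullity, nullity = 3 − 2 = 1.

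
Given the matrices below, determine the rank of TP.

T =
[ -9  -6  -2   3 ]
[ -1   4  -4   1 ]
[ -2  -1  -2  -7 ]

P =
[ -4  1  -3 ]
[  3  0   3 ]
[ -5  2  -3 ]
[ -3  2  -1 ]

First compute TP:
[[ 19,  -7,  12],
 [ 33,  -7,  26],
 [ 36, -20,  16]]
Now row reduce the product.
R2 ← R2 − (33/19)·R1: [0, 98/19, 98/19]
R3 ← R3 − (36/19)·R1: [0, -128/19, -128/19]
R3 ← R3 + (64/49)·R2: [0, 0, 0]
2 nonzero rows, so rank(TP) = 2.

2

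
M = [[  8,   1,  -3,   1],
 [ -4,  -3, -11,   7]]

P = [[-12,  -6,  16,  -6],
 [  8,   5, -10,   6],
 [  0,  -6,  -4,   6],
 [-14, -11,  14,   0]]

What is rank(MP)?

2

First compute MP:
[[-102, -36, 144, -60],
 [-74,  -2, 108, -60]]
Now row reduce the product.
R2 ← R2 − (37/51)·R1: [0, 410/17, 60/17, -280/17]
2 nonzero rows, so rank(MP) = 2.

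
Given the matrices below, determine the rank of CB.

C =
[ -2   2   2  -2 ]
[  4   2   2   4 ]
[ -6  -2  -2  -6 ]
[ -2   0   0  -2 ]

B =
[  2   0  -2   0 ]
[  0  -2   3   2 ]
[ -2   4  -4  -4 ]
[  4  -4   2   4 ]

2

First compute CB:
[[-16,  12,  -2, -12],
 [ 20, -12,  -2,  12],
 [-32,  20,   2, -20],
 [-12,   8,   0,  -8]]
Now row reduce the product.
R2 ← R2 + (5/4)·R1: [0, 3, -9/2, -3]
R3 ← R3 − (2)·R1: [0, -4, 6, 4]
R4 ← R4 − (3/4)·R1: [0, -1, 3/2, 1]
R3 ← R3 + (4/3)·R2: [0, 0, 0, 0]
R4 ← R4 + (1/3)·R2: [0, 0, 0, 0]
2 nonzero rows, so rank(CB) = 2.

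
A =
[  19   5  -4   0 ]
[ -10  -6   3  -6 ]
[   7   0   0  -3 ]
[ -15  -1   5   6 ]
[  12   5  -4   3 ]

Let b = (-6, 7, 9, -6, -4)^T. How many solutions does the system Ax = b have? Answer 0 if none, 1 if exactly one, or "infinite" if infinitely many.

0

Row reduce the augmented matrix [A | b].
R2 ← R2 + (10/19)·R1: [0, -64/19, 17/19, -6, 73/19]
R3 ← R3 − (7/19)·R1: [0, -35/19, 28/19, -3, 213/19]
R4 ← R4 + (15/19)·R1: [0, 56/19, 35/19, 6, -204/19]
R5 ← R5 − (12/19)·R1: [0, 35/19, -28/19, 3, -4/19]
R3 ← R3 − (35/64)·R2: [0, 0, 63/64, 9/32, 583/64]
R4 ← R4 + (7/8)·R2: [0, 0, 21/8, 3/4, -59/8]
R5 ← R5 + (35/64)·R2: [0, 0, -63/64, -9/32, 121/64]
R4 ← R4 − (8/3)·R3: [0, 0, 0, 0, -95/3]
R5 ← R5 + R3: [0, 0, 0, 0, 11]
R5 ← R5 + (33/95)·R4: [0, 0, 0, 0, 0]
The echelon form has 4 nonzero rows; the last pivot sits in the augmented column, so rank(A) = 3 but rank([A|b]) = 4.
Since the ranks differ, the system is inconsistent.
It has no solutions.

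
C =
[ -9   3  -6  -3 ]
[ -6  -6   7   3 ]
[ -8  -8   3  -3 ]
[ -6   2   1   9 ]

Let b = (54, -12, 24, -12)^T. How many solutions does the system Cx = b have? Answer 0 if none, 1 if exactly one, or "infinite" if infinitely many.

Row reduce the augmented matrix [C | b].
R2 ← R2 − (2/3)·R1: [0, -8, 11, 5, -48]
R3 ← R3 − (8/9)·R1: [0, -32/3, 25/3, -1/3, -24]
R4 ← R4 − (2/3)·R1: [0, 0, 5, 11, -48]
R3 ← R3 − (4/3)·R2: [0, 0, -19/3, -7, 40]
R4 ← R4 + (15/19)·R3: [0, 0, 0, 104/19, -312/19]
The echelon form has 4 nonzero rows, and every pivot lies in the first 4 columns, so rank(C) = rank([C|b]) = 4.
The system is consistent.
rank = 4 = number of unknowns, so the solution is unique.

1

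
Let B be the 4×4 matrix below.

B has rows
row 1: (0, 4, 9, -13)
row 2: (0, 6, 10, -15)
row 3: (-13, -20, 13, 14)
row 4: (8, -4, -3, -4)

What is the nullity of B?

Row reduce to echelon form.
Swap R1 ↔ R3
R4 ← R4 + (8/13)·R1: [0, -212/13, 5, 60/13]
R3 ← R3 − (2/3)·R2: [0, 0, 7/3, -3]
R4 ← R4 + (106/39)·R2: [0, 0, 1255/39, -470/13]
R4 ← R4 − (1255/91)·R3: [0, 0, 0, 475/91]
4 nonzero rows, so rank(B) = 4.
B has 4 columns; by rank–nullity, nullity = 4 − 4 = 0.

0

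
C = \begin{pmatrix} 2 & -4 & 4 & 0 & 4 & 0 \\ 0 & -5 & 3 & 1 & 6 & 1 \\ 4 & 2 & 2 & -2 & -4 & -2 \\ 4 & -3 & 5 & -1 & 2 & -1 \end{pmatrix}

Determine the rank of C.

2

Row reduce to echelon form.
R3 ← R3 − (2)·R1: [0, 10, -6, -2, -12, -2]
R4 ← R4 − (2)·R1: [0, 5, -3, -1, -6, -1]
R3 ← R3 + (2)·R2: [0, 0, 0, 0, 0, 0]
R4 ← R4 + R2: [0, 0, 0, 0, 0, 0]
Echelon form has 2 nonzero rows, so rank(C) = 2.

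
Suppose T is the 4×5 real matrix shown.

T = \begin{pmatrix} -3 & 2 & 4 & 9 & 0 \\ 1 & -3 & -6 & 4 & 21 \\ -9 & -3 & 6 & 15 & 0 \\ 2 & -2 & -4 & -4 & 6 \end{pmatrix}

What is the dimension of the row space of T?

Row reduce to echelon form.
R2 ← R2 + (1/3)·R1: [0, -7/3, -14/3, 7, 21]
R3 ← R3 − (3)·R1: [0, -9, -6, -12, 0]
R4 ← R4 + (2/3)·R1: [0, -2/3, -4/3, 2, 6]
R3 ← R3 − (27/7)·R2: [0, 0, 12, -39, -81]
R4 ← R4 − (2/7)·R2: [0, 0, 0, 0, 0]
Echelon form has 3 nonzero rows, so rank(T) = 3.
The row space has dimension equal to the rank: 3.

3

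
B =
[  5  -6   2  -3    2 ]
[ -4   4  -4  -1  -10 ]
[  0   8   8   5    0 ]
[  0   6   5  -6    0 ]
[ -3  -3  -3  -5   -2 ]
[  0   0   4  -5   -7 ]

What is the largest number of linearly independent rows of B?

5

Row reduce to echelon form.
R2 ← R2 + (4/5)·R1: [0, -4/5, -12/5, -17/5, -42/5]
R5 ← R5 + (3/5)·R1: [0, -33/5, -9/5, -34/5, -4/5]
R3 ← R3 + (10)·R2: [0, 0, -16, -29, -84]
R4 ← R4 + (15/2)·R2: [0, 0, -13, -63/2, -63]
R5 ← R5 − (33/4)·R2: [0, 0, 18, 85/4, 137/2]
R4 ← R4 − (13/16)·R3: [0, 0, 0, -127/16, 21/4]
R5 ← R5 + (9/8)·R3: [0, 0, 0, -91/8, -26]
R6 ← R6 + (1/4)·R3: [0, 0, 0, -49/4, -28]
R5 ← R5 − (182/127)·R4: [0, 0, 0, 0, -8515/254]
R6 ← R6 − (196/127)·R4: [0, 0, 0, 0, -4585/127]
R6 ← R6 − (14/13)·R5: [0, 0, 0, 0, 0]
Echelon form has 5 nonzero rows, so rank(B) = 5.
The rank gives the maximum number of linearly independent rows: 5.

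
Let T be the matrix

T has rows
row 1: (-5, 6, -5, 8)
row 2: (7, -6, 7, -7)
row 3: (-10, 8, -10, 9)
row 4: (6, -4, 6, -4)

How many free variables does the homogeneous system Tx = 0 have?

Row reduce to echelon form.
R2 ← R2 + (7/5)·R1: [0, 12/5, 0, 21/5]
R3 ← R3 − (2)·R1: [0, -4, 0, -7]
R4 ← R4 + (6/5)·R1: [0, 16/5, 0, 28/5]
R3 ← R3 + (5/3)·R2: [0, 0, 0, 0]
R4 ← R4 − (4/3)·R2: [0, 0, 0, 0]
2 nonzero rows, so rank(T) = 2.
T has 4 columns; by rank–nullity, nullity = 4 − 2 = 2.

2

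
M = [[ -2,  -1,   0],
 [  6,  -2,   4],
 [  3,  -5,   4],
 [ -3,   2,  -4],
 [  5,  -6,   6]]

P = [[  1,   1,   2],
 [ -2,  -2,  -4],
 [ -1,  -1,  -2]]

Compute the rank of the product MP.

1

First compute MP:
[[  0,   0,   0],
 [  6,   6,  12],
 [  9,   9,  18],
 [ -3,  -3,  -6],
 [ 11,  11,  22]]
Now row reduce the product.
Swap R1 ↔ R2
R3 ← R3 − (3/2)·R1: [0, 0, 0]
R4 ← R4 + (1/2)·R1: [0, 0, 0]
R5 ← R5 − (11/6)·R1: [0, 0, 0]
1 nonzero row, so rank(MP) = 1.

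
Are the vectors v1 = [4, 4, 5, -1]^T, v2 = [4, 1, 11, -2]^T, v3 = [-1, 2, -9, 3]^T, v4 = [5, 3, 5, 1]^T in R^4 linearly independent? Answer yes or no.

yes

Form the matrix with these vectors as rows and row reduce.
R2 ← R2 − R1: [0, -3, 6, -1]
R3 ← R3 + (1/4)·R1: [0, 3, -31/4, 11/4]
R4 ← R4 − (5/4)·R1: [0, -2, -5/4, 9/4]
R3 ← R3 + R2: [0, 0, -7/4, 7/4]
R4 ← R4 − (2/3)·R2: [0, 0, -21/4, 35/12]
R4 ← R4 − (3)·R3: [0, 0, 0, -7/3]
4 nonzero rows, so the 4 vectors span a space of dimension 4.
Since 4 = 4, the vectors are linearly independent.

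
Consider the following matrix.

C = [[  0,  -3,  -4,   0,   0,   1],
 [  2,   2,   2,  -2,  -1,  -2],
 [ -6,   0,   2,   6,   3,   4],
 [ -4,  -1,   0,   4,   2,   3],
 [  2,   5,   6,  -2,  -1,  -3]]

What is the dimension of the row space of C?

2

Row reduce to echelon form.
Swap R1 ↔ R2
R3 ← R3 + (3)·R1: [0, 6, 8, 0, 0, -2]
R4 ← R4 + (2)·R1: [0, 3, 4, 0, 0, -1]
R5 ← R5 − R1: [0, 3, 4, 0, 0, -1]
R3 ← R3 + (2)·R2: [0, 0, 0, 0, 0, 0]
R4 ← R4 + R2: [0, 0, 0, 0, 0, 0]
R5 ← R5 + R2: [0, 0, 0, 0, 0, 0]
Echelon form has 2 nonzero rows, so rank(C) = 2.
The row space has dimension equal to the rank: 2.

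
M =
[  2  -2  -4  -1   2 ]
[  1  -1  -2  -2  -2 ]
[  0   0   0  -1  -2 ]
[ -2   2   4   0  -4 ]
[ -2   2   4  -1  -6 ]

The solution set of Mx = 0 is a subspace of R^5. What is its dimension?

3

Row reduce to echelon form.
R2 ← R2 − (1/2)·R1: [0, 0, 0, -3/2, -3]
R4 ← R4 + R1: [0, 0, 0, -1, -2]
R5 ← R5 + R1: [0, 0, 0, -2, -4]
R3 ← R3 − (2/3)·R2: [0, 0, 0, 0, 0]
R4 ← R4 − (2/3)·R2: [0, 0, 0, 0, 0]
R5 ← R5 − (4/3)·R2: [0, 0, 0, 0, 0]
2 nonzero rows, so rank(M) = 2.
M has 5 columns; by rank–nullity, nullity = 5 − 2 = 3.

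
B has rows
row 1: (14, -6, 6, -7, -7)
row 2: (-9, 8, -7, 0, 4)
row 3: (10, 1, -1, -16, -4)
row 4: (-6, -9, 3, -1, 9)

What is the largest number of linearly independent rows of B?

Row reduce to echelon form.
R2 ← R2 + (9/14)·R1: [0, 29/7, -22/7, -9/2, -1/2]
R3 ← R3 − (5/7)·R1: [0, 37/7, -37/7, -11, 1]
R4 ← R4 + (3/7)·R1: [0, -81/7, 39/7, -4, 6]
R3 ← R3 − (37/29)·R2: [0, 0, -37/29, -305/58, 95/58]
R4 ← R4 + (81/29)·R2: [0, 0, -93/29, -961/58, 267/58]
R4 ← R4 − (93/37)·R3: [0, 0, 0, -124/37, 18/37]
Echelon form has 4 nonzero rows, so rank(B) = 4.
The rank gives the maximum number of linearly independent rows: 4.

4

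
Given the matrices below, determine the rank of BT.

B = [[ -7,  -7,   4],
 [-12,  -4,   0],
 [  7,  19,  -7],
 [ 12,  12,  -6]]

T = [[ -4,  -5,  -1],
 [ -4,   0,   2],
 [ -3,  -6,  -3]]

3

First compute BT:
[[ 44,  11, -19],
 [ 64,  60,   4],
 [-83,   7,  52],
 [-78, -24,  30]]
Now row reduce the product.
R2 ← R2 − (16/11)·R1: [0, 44, 348/11]
R3 ← R3 + (83/44)·R1: [0, 111/4, 711/44]
R4 ← R4 + (39/22)·R1: [0, -9/2, -81/22]
R3 ← R3 − (111/176)·R2: [0, 0, -459/121]
R4 ← R4 + (9/88)·R2: [0, 0, -54/121]
R4 ← R4 − (2/17)·R3: [0, 0, 0]
3 nonzero rows, so rank(BT) = 3.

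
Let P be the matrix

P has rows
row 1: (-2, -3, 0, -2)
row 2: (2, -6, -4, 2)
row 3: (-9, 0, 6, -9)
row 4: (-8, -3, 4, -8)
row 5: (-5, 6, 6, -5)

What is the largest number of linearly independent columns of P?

2

Row reduce to echelon form.
R2 ← R2 + R1: [0, -9, -4, 0]
R3 ← R3 − (9/2)·R1: [0, 27/2, 6, 0]
R4 ← R4 − (4)·R1: [0, 9, 4, 0]
R5 ← R5 − (5/2)·R1: [0, 27/2, 6, 0]
R3 ← R3 + (3/2)·R2: [0, 0, 0, 0]
R4 ← R4 + R2: [0, 0, 0, 0]
R5 ← R5 + (3/2)·R2: [0, 0, 0, 0]
Echelon form has 2 nonzero rows, so rank(P) = 2.
The rank gives the maximum number of linearly independent columns: 2.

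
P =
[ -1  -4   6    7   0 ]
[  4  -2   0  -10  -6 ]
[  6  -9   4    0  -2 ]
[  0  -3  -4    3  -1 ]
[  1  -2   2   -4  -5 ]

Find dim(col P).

4

Row reduce to echelon form.
R2 ← R2 + (4)·R1: [0, -18, 24, 18, -6]
R3 ← R3 + (6)·R1: [0, -33, 40, 42, -2]
R5 ← R5 + R1: [0, -6, 8, 3, -5]
R3 ← R3 − (11/6)·R2: [0, 0, -4, 9, 9]
R4 ← R4 − (1/6)·R2: [0, 0, -8, 0, 0]
R5 ← R5 − (1/3)·R2: [0, 0, 0, -3, -3]
R4 ← R4 − (2)·R3: [0, 0, 0, -18, -18]
R5 ← R5 − (1/6)·R4: [0, 0, 0, 0, 0]
Echelon form has 4 nonzero rows, so rank(P) = 4.
The column space has dimension equal to the rank: 4.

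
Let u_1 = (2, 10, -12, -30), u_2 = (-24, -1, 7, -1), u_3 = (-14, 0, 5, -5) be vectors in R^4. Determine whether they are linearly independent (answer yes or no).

Form the matrix with these vectors as rows and row reduce.
R2 ← R2 + (12)·R1: [0, 119, -137, -361]
R3 ← R3 + (7)·R1: [0, 70, -79, -215]
R3 ← R3 − (10/17)·R2: [0, 0, 27/17, -45/17]
3 nonzero rows, so the 3 vectors span a space of dimension 3.
Since 3 = 3, the vectors are linearly independent.

yes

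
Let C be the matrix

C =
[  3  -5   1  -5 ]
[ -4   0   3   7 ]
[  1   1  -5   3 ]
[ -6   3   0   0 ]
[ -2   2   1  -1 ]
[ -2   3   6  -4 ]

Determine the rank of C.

Row reduce to echelon form.
R2 ← R2 + (4/3)·R1: [0, -20/3, 13/3, 1/3]
R3 ← R3 − (1/3)·R1: [0, 8/3, -16/3, 14/3]
R4 ← R4 + (2)·R1: [0, -7, 2, -10]
R5 ← R5 + (2/3)·R1: [0, -4/3, 5/3, -13/3]
R6 ← R6 + (2/3)·R1: [0, -1/3, 20/3, -22/3]
R3 ← R3 + (2/5)·R2: [0, 0, -18/5, 24/5]
R4 ← R4 − (21/20)·R2: [0, 0, -51/20, -207/20]
R5 ← R5 − (1/5)·R2: [0, 0, 4/5, -22/5]
R6 ← R6 − (1/20)·R2: [0, 0, 129/20, -147/20]
R4 ← R4 − (17/24)·R3: [0, 0, 0, -55/4]
R5 ← R5 + (2/9)·R3: [0, 0, 0, -10/3]
R6 ← R6 + (43/24)·R3: [0, 0, 0, 5/4]
R5 ← R5 − (8/33)·R4: [0, 0, 0, 0]
R6 ← R6 + (1/11)·R4: [0, 0, 0, 0]
Echelon form has 4 nonzero rows, so rank(C) = 4.

4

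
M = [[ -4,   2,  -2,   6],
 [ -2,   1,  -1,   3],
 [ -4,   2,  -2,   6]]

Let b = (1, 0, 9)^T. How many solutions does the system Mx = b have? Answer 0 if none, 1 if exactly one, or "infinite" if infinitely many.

Row reduce the augmented matrix [M | b].
R2 ← R2 − (1/2)·R1: [0, 0, 0, 0, -1/2]
R3 ← R3 − R1: [0, 0, 0, 0, 8]
R3 ← R3 + (16)·R2: [0, 0, 0, 0, 0]
The echelon form has 2 nonzero rows; the last pivot sits in the augmented column, so rank(M) = 1 but rank([M|b]) = 2.
Since the ranks differ, the system is inconsistent.
It has no solutions.

0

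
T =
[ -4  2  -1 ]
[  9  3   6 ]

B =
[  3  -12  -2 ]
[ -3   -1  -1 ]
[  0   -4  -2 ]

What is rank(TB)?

First compute TB:
[[-18,  50,   8],
 [ 18, -135, -33]]
Now row reduce the product.
R2 ← R2 + R1: [0, -85, -25]
2 nonzero rows, so rank(TB) = 2.

2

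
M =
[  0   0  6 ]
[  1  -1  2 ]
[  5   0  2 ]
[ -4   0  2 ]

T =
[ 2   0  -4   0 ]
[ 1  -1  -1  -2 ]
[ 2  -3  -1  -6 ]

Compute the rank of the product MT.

First compute MT:
[[ 12, -18,  -6, -36],
 [  5,  -5,  -5, -10],
 [ 14,  -6, -22, -12],
 [ -4,  -6,  14, -12]]
Now row reduce the product.
R2 ← R2 − (5/12)·R1: [0, 5/2, -5/2, 5]
R3 ← R3 − (7/6)·R1: [0, 15, -15, 30]
R4 ← R4 + (1/3)·R1: [0, -12, 12, -24]
R3 ← R3 − (6)·R2: [0, 0, 0, 0]
R4 ← R4 + (24/5)·R2: [0, 0, 0, 0]
2 nonzero rows, so rank(MT) = 2.

2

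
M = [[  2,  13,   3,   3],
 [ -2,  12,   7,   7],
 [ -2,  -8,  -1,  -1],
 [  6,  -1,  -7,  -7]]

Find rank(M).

2

Row reduce to echelon form.
R2 ← R2 + R1: [0, 25, 10, 10]
R3 ← R3 + R1: [0, 5, 2, 2]
R4 ← R4 − (3)·R1: [0, -40, -16, -16]
R3 ← R3 − (1/5)·R2: [0, 0, 0, 0]
R4 ← R4 + (8/5)·R2: [0, 0, 0, 0]
Echelon form has 2 nonzero rows, so rank(M) = 2.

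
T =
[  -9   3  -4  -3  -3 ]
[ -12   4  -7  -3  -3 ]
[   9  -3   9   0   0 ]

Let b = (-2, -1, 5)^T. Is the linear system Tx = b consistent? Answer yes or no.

Row reduce the augmented matrix [T | b].
R2 ← R2 − (4/3)·R1: [0, 0, -5/3, 1, 1, 5/3]
R3 ← R3 + R1: [0, 0, 5, -3, -3, 3]
R3 ← R3 + (3)·R2: [0, 0, 0, 0, 0, 8]
The echelon form has 3 nonzero rows; the last pivot sits in the augmented column, so rank(T) = 2 but rank([T|b]) = 3.
Since the ranks differ, the system is inconsistent.

no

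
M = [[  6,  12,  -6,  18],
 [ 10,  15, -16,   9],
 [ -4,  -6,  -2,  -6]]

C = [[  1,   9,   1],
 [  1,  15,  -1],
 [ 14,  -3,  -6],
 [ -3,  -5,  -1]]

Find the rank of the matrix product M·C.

3

First compute MC:
[[-120, 162,  12],
 [-226, 318,  82],
 [-20, -90,  20]]
Now row reduce the product.
R2 ← R2 − (113/60)·R1: [0, 129/10, 297/5]
R3 ← R3 − (1/6)·R1: [0, -117, 18]
R3 ← R3 + (390/43)·R2: [0, 0, 23940/43]
3 nonzero rows, so rank(MC) = 3.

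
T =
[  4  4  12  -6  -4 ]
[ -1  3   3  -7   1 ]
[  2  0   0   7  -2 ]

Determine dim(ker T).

Row reduce to echelon form.
R2 ← R2 + (1/4)·R1: [0, 4, 6, -17/2, 0]
R3 ← R3 − (1/2)·R1: [0, -2, -6, 10, 0]
R3 ← R3 + (1/2)·R2: [0, 0, -3, 23/4, 0]
3 nonzero rows, so rank(T) = 3.
T has 5 columns; by rank–nullity, nullity = 5 − 3 = 2.

2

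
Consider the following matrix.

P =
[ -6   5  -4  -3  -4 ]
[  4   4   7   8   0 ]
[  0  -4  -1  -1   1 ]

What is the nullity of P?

Row reduce to echelon form.
R2 ← R2 + (2/3)·R1: [0, 22/3, 13/3, 6, -8/3]
R3 ← R3 + (6/11)·R2: [0, 0, 15/11, 25/11, -5/11]
3 nonzero rows, so rank(P) = 3.
P has 5 columns; by rank–nullity, nullity = 5 − 3 = 2.

2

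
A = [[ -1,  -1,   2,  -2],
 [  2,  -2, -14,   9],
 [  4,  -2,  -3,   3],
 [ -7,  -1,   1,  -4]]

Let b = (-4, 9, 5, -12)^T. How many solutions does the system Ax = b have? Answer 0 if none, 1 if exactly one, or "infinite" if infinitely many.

infinite

Row reduce the augmented matrix [A | b].
R2 ← R2 + (2)·R1: [0, -4, -10, 5, 1]
R3 ← R3 + (4)·R1: [0, -6, 5, -5, -11]
R4 ← R4 − (7)·R1: [0, 6, -13, 10, 16]
R3 ← R3 − (3/2)·R2: [0, 0, 20, -25/2, -25/2]
R4 ← R4 + (3/2)·R2: [0, 0, -28, 35/2, 35/2]
R4 ← R4 + (7/5)·R3: [0, 0, 0, 0, 0]
The echelon form has 3 nonzero rows, and every pivot lies in the first 4 columns, so rank(A) = rank([A|b]) = 3.
The system is consistent.
rank = 3 < 4 unknowns, so there are infinitely many solutions.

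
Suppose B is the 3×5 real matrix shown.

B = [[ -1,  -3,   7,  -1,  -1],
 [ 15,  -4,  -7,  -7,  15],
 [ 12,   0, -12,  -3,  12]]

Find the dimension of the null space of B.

Row reduce to echelon form.
R2 ← R2 + (15)·R1: [0, -49, 98, -22, 0]
R3 ← R3 + (12)·R1: [0, -36, 72, -15, 0]
R3 ← R3 − (36/49)·R2: [0, 0, 0, 57/49, 0]
3 nonzero rows, so rank(B) = 3.
B has 5 columns; by rank–nullity, nullity = 5 − 3 = 2.

2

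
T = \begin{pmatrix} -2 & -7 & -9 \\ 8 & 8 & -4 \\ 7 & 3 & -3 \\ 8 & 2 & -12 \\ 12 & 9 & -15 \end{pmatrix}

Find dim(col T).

3

Row reduce to echelon form.
R2 ← R2 + (4)·R1: [0, -20, -40]
R3 ← R3 + (7/2)·R1: [0, -43/2, -69/2]
R4 ← R4 + (4)·R1: [0, -26, -48]
R5 ← R5 + (6)·R1: [0, -33, -69]
R3 ← R3 − (43/40)·R2: [0, 0, 17/2]
R4 ← R4 − (13/10)·R2: [0, 0, 4]
R5 ← R5 − (33/20)·R2: [0, 0, -3]
R4 ← R4 − (8/17)·R3: [0, 0, 0]
R5 ← R5 + (6/17)·R3: [0, 0, 0]
Echelon form has 3 nonzero rows, so rank(T) = 3.
The column space has dimension equal to the rank: 3.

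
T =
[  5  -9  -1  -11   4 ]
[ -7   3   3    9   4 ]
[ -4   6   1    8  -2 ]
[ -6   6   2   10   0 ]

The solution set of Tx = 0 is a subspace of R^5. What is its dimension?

3

Row reduce to echelon form.
R2 ← R2 + (7/5)·R1: [0, -48/5, 8/5, -32/5, 48/5]
R3 ← R3 + (4/5)·R1: [0, -6/5, 1/5, -4/5, 6/5]
R4 ← R4 + (6/5)·R1: [0, -24/5, 4/5, -16/5, 24/5]
R3 ← R3 − (1/8)·R2: [0, 0, 0, 0, 0]
R4 ← R4 − (1/2)·R2: [0, 0, 0, 0, 0]
2 nonzero rows, so rank(T) = 2.
T has 5 columns; by rank–nullity, nullity = 5 − 2 = 3.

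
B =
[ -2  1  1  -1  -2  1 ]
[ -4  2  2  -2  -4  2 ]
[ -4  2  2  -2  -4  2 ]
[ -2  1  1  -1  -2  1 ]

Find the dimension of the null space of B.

Row reduce to echelon form.
R2 ← R2 − (2)·R1: [0, 0, 0, 0, 0, 0]
R3 ← R3 − (2)·R1: [0, 0, 0, 0, 0, 0]
R4 ← R4 − R1: [0, 0, 0, 0, 0, 0]
1 nonzero row, so rank(B) = 1.
B has 6 columns; by rank–nullity, nullity = 6 − 1 = 5.

5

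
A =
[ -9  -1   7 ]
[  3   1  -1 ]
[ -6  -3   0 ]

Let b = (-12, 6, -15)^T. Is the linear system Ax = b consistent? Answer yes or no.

yes

Row reduce the augmented matrix [A | b].
R2 ← R2 + (1/3)·R1: [0, 2/3, 4/3, 2]
R3 ← R3 − (2/3)·R1: [0, -7/3, -14/3, -7]
R3 ← R3 + (7/2)·R2: [0, 0, 0, 0]
The echelon form has 2 nonzero rows, and every pivot lies in the first 3 columns, so rank(A) = rank([A|b]) = 2.
The system is consistent.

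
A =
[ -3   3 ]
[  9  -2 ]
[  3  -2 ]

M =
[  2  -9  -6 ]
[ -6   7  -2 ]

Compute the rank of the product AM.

2

First compute AM:
[[-24,  48,  12],
 [ 30, -95, -50],
 [ 18, -41, -14]]
Now row reduce the product.
R2 ← R2 + (5/4)·R1: [0, -35, -35]
R3 ← R3 + (3/4)·R1: [0, -5, -5]
R3 ← R3 − (1/7)·R2: [0, 0, 0]
2 nonzero rows, so rank(AM) = 2.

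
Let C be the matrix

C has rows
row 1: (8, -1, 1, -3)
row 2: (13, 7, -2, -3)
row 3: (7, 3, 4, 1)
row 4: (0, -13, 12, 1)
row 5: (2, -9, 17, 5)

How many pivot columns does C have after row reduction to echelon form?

3

Row reduce to echelon form.
R2 ← R2 − (13/8)·R1: [0, 69/8, -29/8, 15/8]
R3 ← R3 − (7/8)·R1: [0, 31/8, 25/8, 29/8]
R5 ← R5 − (1/4)·R1: [0, -35/4, 67/4, 23/4]
R3 ← R3 − (31/69)·R2: [0, 0, 328/69, 64/23]
R4 ← R4 + (104/69)·R2: [0, 0, 451/69, 88/23]
R5 ← R5 + (70/69)·R2: [0, 0, 902/69, 176/23]
R4 ← R4 − (11/8)·R3: [0, 0, 0, 0]
R5 ← R5 − (11/4)·R3: [0, 0, 0, 0]
Echelon form has 3 nonzero rows, so rank(C) = 3.
Each nonzero row contributes one pivot column: 3 pivot columns.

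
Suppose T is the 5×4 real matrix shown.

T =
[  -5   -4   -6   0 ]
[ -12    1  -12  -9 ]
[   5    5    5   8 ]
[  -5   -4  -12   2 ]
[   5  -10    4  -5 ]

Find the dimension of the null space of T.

Row reduce to echelon form.
R2 ← R2 − (12/5)·R1: [0, 53/5, 12/5, -9]
R3 ← R3 + R1: [0, 1, -1, 8]
R4 ← R4 − R1: [0, 0, -6, 2]
R5 ← R5 + R1: [0, -14, -2, -5]
R3 ← R3 − (5/53)·R2: [0, 0, -65/53, 469/53]
R5 ← R5 + (70/53)·R2: [0, 0, 62/53, -895/53]
R4 ← R4 − (318/65)·R3: [0, 0, 0, -2684/65]
R5 ← R5 + (62/65)·R3: [0, 0, 0, -549/65]
R5 ← R5 − (9/44)·R4: [0, 0, 0, 0]
4 nonzero rows, so rank(T) = 4.
T has 4 columns; by rank–nullity, nullity = 4 − 4 = 0.

0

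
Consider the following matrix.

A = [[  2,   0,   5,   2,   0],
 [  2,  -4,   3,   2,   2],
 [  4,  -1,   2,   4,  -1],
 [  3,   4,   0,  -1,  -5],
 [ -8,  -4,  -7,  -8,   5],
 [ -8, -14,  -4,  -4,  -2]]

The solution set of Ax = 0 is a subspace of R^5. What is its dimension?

Row reduce to echelon form.
R2 ← R2 − R1: [0, -4, -2, 0, 2]
R3 ← R3 − (2)·R1: [0, -1, -8, 0, -1]
R4 ← R4 − (3/2)·R1: [0, 4, -15/2, -4, -5]
R5 ← R5 + (4)·R1: [0, -4, 13, 0, 5]
R6 ← R6 + (4)·R1: [0, -14, 16, 4, -2]
R3 ← R3 − (1/4)·R2: [0, 0, -15/2, 0, -3/2]
R4 ← R4 + R2: [0, 0, -19/2, -4, -3]
R5 ← R5 − R2: [0, 0, 15, 0, 3]
R6 ← R6 − (7/2)·R2: [0, 0, 23, 4, -9]
R4 ← R4 − (19/15)·R3: [0, 0, 0, -4, -11/10]
R5 ← R5 + (2)·R3: [0, 0, 0, 0, 0]
R6 ← R6 + (46/15)·R3: [0, 0, 0, 4, -68/5]
R6 ← R6 + R4: [0, 0, 0, 0, -147/10]
Swap R5 ↔ R6
5 nonzero rows, so rank(A) = 5.
A has 5 columns; by rank–nullity, nullity = 5 − 5 = 0.

0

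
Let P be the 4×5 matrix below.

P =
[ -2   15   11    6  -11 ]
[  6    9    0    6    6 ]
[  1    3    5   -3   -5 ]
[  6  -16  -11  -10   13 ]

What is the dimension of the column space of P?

3

Row reduce to echelon form.
R2 ← R2 + (3)·R1: [0, 54, 33, 24, -27]
R3 ← R3 + (1/2)·R1: [0, 21/2, 21/2, 0, -21/2]
R4 ← R4 + (3)·R1: [0, 29, 22, 8, -20]
R3 ← R3 − (7/36)·R2: [0, 0, 49/12, -14/3, -21/4]
R4 ← R4 − (29/54)·R2: [0, 0, 77/18, -44/9, -11/2]
R4 ← R4 − (22/21)·R3: [0, 0, 0, 0, 0]
Echelon form has 3 nonzero rows, so rank(P) = 3.
The column space has dimension equal to the rank: 3.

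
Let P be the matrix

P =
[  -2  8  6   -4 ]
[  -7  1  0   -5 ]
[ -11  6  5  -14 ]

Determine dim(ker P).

1

Row reduce to echelon form.
R2 ← R2 − (7/2)·R1: [0, -27, -21, 9]
R3 ← R3 − (11/2)·R1: [0, -38, -28, 8]
R3 ← R3 − (38/27)·R2: [0, 0, 14/9, -14/3]
3 nonzero rows, so rank(P) = 3.
P has 4 columns; by rank–nullity, nullity = 4 − 3 = 1.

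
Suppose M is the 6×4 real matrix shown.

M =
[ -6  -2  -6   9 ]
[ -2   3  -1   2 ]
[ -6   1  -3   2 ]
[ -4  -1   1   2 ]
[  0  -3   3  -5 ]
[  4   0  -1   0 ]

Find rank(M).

4

Row reduce to echelon form.
R2 ← R2 − (1/3)·R1: [0, 11/3, 1, -1]
R3 ← R3 − R1: [0, 3, 3, -7]
R4 ← R4 − (2/3)·R1: [0, 1/3, 5, -4]
R6 ← R6 + (2/3)·R1: [0, -4/3, -5, 6]
R3 ← R3 − (9/11)·R2: [0, 0, 24/11, -68/11]
R4 ← R4 − (1/11)·R2: [0, 0, 54/11, -43/11]
R5 ← R5 + (9/11)·R2: [0, 0, 42/11, -64/11]
R6 ← R6 + (4/11)·R2: [0, 0, -51/11, 62/11]
R4 ← R4 − (9/4)·R3: [0, 0, 0, 10]
R5 ← R5 − (7/4)·R3: [0, 0, 0, 5]
R6 ← R6 + (17/8)·R3: [0, 0, 0, -15/2]
R5 ← R5 − (1/2)·R4: [0, 0, 0, 0]
R6 ← R6 + (3/4)·R4: [0, 0, 0, 0]
Echelon form has 4 nonzero rows, so rank(M) = 4.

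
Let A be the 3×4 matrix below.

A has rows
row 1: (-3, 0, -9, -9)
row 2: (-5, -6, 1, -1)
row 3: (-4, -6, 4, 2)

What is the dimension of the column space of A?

Row reduce to echelon form.
R2 ← R2 − (5/3)·R1: [0, -6, 16, 14]
R3 ← R3 − (4/3)·R1: [0, -6, 16, 14]
R3 ← R3 − R2: [0, 0, 0, 0]
Echelon form has 2 nonzero rows, so rank(A) = 2.
The column space has dimension equal to the rank: 2.

2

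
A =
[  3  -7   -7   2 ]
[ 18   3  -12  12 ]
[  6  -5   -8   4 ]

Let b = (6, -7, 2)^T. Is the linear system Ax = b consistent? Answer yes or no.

no

Row reduce the augmented matrix [A | b].
R2 ← R2 − (6)·R1: [0, 45, 30, 0, -43]
R3 ← R3 − (2)·R1: [0, 9, 6, 0, -10]
R3 ← R3 − (1/5)·R2: [0, 0, 0, 0, -7/5]
The echelon form has 3 nonzero rows; the last pivot sits in the augmented column, so rank(A) = 2 but rank([A|b]) = 3.
Since the ranks differ, the system is inconsistent.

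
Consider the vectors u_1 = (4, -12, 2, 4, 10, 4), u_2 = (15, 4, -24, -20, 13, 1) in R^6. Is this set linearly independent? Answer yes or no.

yes

Form the matrix with these vectors as rows and row reduce.
R2 ← R2 − (15/4)·R1: [0, 49, -63/2, -35, -49/2, -14]
2 nonzero rows, so the 2 vectors span a space of dimension 2.
Since 2 = 2, the vectors are linearly independent.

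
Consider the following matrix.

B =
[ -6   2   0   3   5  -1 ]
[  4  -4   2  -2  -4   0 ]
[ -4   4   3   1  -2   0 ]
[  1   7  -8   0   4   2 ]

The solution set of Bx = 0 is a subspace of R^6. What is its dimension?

3

Row reduce to echelon form.
R2 ← R2 + (2/3)·R1: [0, -8/3, 2, 0, -2/3, -2/3]
R3 ← R3 − (2/3)·R1: [0, 8/3, 3, -1, -16/3, 2/3]
R4 ← R4 + (1/6)·R1: [0, 22/3, -8, 1/2, 29/6, 11/6]
R3 ← R3 + R2: [0, 0, 5, -1, -6, 0]
R4 ← R4 + (11/4)·R2: [0, 0, -5/2, 1/2, 3, 0]
R4 ← R4 + (1/2)·R3: [0, 0, 0, 0, 0, 0]
3 nonzero rows, so rank(B) = 3.
B has 6 columns; by rank–nullity, nullity = 6 − 3 = 3.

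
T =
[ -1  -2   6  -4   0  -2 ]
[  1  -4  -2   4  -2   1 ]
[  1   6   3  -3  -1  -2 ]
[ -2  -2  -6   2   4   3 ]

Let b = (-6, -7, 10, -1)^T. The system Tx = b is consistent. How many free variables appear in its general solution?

Row reduce the augmented matrix [T | b].
R2 ← R2 + R1: [0, -6, 4, 0, -2, -1, -13]
R3 ← R3 + R1: [0, 4, 9, -7, -1, -4, 4]
R4 ← R4 − (2)·R1: [0, 2, -18, 10, 4, 7, 11]
R3 ← R3 + (2/3)·R2: [0, 0, 35/3, -7, -7/3, -14/3, -14/3]
R4 ← R4 + (1/3)·R2: [0, 0, -50/3, 10, 10/3, 20/3, 20/3]
R4 ← R4 + (10/7)·R3: [0, 0, 0, 0, 0, 0, 0]
The echelon form has 3 nonzero rows, and every pivot lies in the first 6 columns, so rank(T) = rank([T|b]) = 3.
The system is consistent.
Free variables = (unknowns) − (rank) = 6 − 3 = 3.

3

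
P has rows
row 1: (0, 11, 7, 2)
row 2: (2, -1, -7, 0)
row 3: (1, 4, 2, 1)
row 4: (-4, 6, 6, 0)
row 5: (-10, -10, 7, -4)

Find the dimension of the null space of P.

Row reduce to echelon form.
Swap R1 ↔ R2
R3 ← R3 − (1/2)·R1: [0, 9/2, 11/2, 1]
R4 ← R4 + (2)·R1: [0, 4, -8, 0]
R5 ← R5 + (5)·R1: [0, -15, -28, -4]
R3 ← R3 − (9/22)·R2: [0, 0, 29/11, 2/11]
R4 ← R4 − (4/11)·R2: [0, 0, -116/11, -8/11]
R5 ← R5 + (15/11)·R2: [0, 0, -203/11, -14/11]
R4 ← R4 + (4)·R3: [0, 0, 0, 0]
R5 ← R5 + (7)·R3: [0, 0, 0, 0]
3 nonzero rows, so rank(P) = 3.
P has 4 columns; by rank–nullity, nullity = 4 − 3 = 1.

1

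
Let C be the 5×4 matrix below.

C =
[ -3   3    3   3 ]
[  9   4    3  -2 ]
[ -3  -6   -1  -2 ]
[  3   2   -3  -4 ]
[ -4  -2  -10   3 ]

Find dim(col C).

4

Row reduce to echelon form.
R2 ← R2 + (3)·R1: [0, 13, 12, 7]
R3 ← R3 − R1: [0, -9, -4, -5]
R4 ← R4 + R1: [0, 5, 0, -1]
R5 ← R5 − (4/3)·R1: [0, -6, -14, -1]
R3 ← R3 + (9/13)·R2: [0, 0, 56/13, -2/13]
R4 ← R4 − (5/13)·R2: [0, 0, -60/13, -48/13]
R5 ← R5 + (6/13)·R2: [0, 0, -110/13, 29/13]
R4 ← R4 + (15/14)·R3: [0, 0, 0, -27/7]
R5 ← R5 + (55/28)·R3: [0, 0, 0, 27/14]
R5 ← R5 + (1/2)·R4: [0, 0, 0, 0]
Echelon form has 4 nonzero rows, so rank(C) = 4.
The column space has dimension equal to the rank: 4.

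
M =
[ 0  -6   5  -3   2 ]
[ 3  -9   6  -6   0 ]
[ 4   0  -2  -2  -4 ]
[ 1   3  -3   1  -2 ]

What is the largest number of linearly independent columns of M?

Row reduce to echelon form.
Swap R1 ↔ R2
R3 ← R3 − (4/3)·R1: [0, 12, -10, 6, -4]
R4 ← R4 − (1/3)·R1: [0, 6, -5, 3, -2]
R3 ← R3 + (2)·R2: [0, 0, 0, 0, 0]
R4 ← R4 + R2: [0, 0, 0, 0, 0]
Echelon form has 2 nonzero rows, so rank(M) = 2.
The rank gives the maximum number of linearly independent columns: 2.

2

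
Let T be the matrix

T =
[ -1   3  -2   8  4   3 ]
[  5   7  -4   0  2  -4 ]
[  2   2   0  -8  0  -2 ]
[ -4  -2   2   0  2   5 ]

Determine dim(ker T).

3

Row reduce to echelon form.
R2 ← R2 + (5)·R1: [0, 22, -14, 40, 22, 11]
R3 ← R3 + (2)·R1: [0, 8, -4, 8, 8, 4]
R4 ← R4 − (4)·R1: [0, -14, 10, -32, -14, -7]
R3 ← R3 − (4/11)·R2: [0, 0, 12/11, -72/11, 0, 0]
R4 ← R4 + (7/11)·R2: [0, 0, 12/11, -72/11, 0, 0]
R4 ← R4 − R3: [0, 0, 0, 0, 0, 0]
3 nonzero rows, so rank(T) = 3.
T has 6 columns; by rank–nullity, nullity = 6 − 3 = 3.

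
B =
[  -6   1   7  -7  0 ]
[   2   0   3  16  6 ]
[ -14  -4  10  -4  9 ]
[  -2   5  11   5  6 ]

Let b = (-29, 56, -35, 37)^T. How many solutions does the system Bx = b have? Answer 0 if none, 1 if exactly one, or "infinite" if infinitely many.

infinite

Row reduce the augmented matrix [B | b].
R2 ← R2 + (1/3)·R1: [0, 1/3, 16/3, 41/3, 6, 139/3]
R3 ← R3 − (7/3)·R1: [0, -19/3, -19/3, 37/3, 9, 98/3]
R4 ← R4 − (1/3)·R1: [0, 14/3, 26/3, 22/3, 6, 140/3]
R3 ← R3 + (19)·R2: [0, 0, 95, 272, 123, 913]
R4 ← R4 − (14)·R2: [0, 0, -66, -184, -78, -602]
R4 ← R4 + (66/95)·R3: [0, 0, 0, 472/95, 708/95, 3068/95]
The echelon form has 4 nonzero rows, and every pivot lies in the first 5 columns, so rank(B) = rank([B|b]) = 4.
The system is consistent.
rank = 4 < 5 unknowns, so there are infinitely many solutions.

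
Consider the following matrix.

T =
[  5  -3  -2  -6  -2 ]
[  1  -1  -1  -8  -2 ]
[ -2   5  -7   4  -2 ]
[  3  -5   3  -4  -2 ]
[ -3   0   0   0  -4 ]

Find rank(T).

Row reduce to echelon form.
R2 ← R2 − (1/5)·R1: [0, -2/5, -3/5, -34/5, -8/5]
R3 ← R3 + (2/5)·R1: [0, 19/5, -39/5, 8/5, -14/5]
R4 ← R4 − (3/5)·R1: [0, -16/5, 21/5, -2/5, -4/5]
R5 ← R5 + (3/5)·R1: [0, -9/5, -6/5, -18/5, -26/5]
R3 ← R3 + (19/2)·R2: [0, 0, -27/2, -63, -18]
R4 ← R4 − (8)·R2: [0, 0, 9, 54, 12]
R5 ← R5 − (9/2)·R2: [0, 0, 3/2, 27, 2]
R4 ← R4 + (2/3)·R3: [0, 0, 0, 12, 0]
R5 ← R5 + (1/9)·R3: [0, 0, 0, 20, 0]
R5 ← R5 − (5/3)·R4: [0, 0, 0, 0, 0]
Echelon form has 4 nonzero rows, so rank(T) = 4.

4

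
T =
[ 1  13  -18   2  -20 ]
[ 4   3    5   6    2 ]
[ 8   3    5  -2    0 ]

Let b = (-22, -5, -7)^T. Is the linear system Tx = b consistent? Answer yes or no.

yes

Row reduce the augmented matrix [T | b].
R2 ← R2 − (4)·R1: [0, -49, 77, -2, 82, 83]
R3 ← R3 − (8)·R1: [0, -101, 149, -18, 160, 169]
R3 ← R3 − (101/49)·R2: [0, 0, -68/7, -680/49, -442/49, -102/49]
The echelon form has 3 nonzero rows, and every pivot lies in the first 5 columns, so rank(T) = rank([T|b]) = 3.
The system is consistent.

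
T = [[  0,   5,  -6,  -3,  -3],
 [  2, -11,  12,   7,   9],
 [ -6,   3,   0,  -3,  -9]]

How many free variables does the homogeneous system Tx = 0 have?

3

Row reduce to echelon form.
Swap R1 ↔ R2
R3 ← R3 + (3)·R1: [0, -30, 36, 18, 18]
R3 ← R3 + (6)·R2: [0, 0, 0, 0, 0]
2 nonzero rows, so rank(T) = 2.
T has 5 columns; by rank–nullity, nullity = 5 − 2 = 3.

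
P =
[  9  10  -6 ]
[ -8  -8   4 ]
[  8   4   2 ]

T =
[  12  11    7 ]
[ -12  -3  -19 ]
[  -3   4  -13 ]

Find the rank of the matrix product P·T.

First compute PT:
[[  6,  45, -49],
 [-12, -48,  44],
 [ 42,  84, -46]]
Now row reduce the product.
R2 ← R2 + (2)·R1: [0, 42, -54]
R3 ← R3 − (7)·R1: [0, -231, 297]
R3 ← R3 + (11/2)·R2: [0, 0, 0]
2 nonzero rows, so rank(PT) = 2.

2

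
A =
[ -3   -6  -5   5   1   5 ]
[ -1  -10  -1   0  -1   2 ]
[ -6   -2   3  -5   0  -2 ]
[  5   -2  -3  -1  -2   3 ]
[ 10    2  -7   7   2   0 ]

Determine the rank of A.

Row reduce to echelon form.
R2 ← R2 − (1/3)·R1: [0, -8, 2/3, -5/3, -4/3, 1/3]
R3 ← R3 − (2)·R1: [0, 10, 13, -15, -2, -12]
R4 ← R4 + (5/3)·R1: [0, -12, -34/3, 22/3, -1/3, 34/3]
R5 ← R5 + (10/3)·R1: [0, -18, -71/3, 71/3, 16/3, 50/3]
R3 ← R3 + (5/4)·R2: [0, 0, 83/6, -205/12, -11/3, -139/12]
R4 ← R4 − (3/2)·R2: [0, 0, -37/3, 59/6, 5/3, 65/6]
R5 ← R5 − (9/4)·R2: [0, 0, -151/6, 329/12, 25/3, 191/12]
R4 ← R4 + (74/83)·R3: [0, 0, 0, -448/83, -133/83, 42/83]
R5 ← R5 + (151/83)·R3: [0, 0, 0, -304/83, 138/83, -428/83]
R5 ← R5 − (19/28)·R4: [0, 0, 0, 0, 11/4, -11/2]
Echelon form has 5 nonzero rows, so rank(A) = 5.

5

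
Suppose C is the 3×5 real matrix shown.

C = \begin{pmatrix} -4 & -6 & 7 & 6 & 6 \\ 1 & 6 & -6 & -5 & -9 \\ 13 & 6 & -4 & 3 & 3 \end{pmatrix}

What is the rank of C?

3

Row reduce to echelon form.
R2 ← R2 + (1/4)·R1: [0, 9/2, -17/4, -7/2, -15/2]
R3 ← R3 + (13/4)·R1: [0, -27/2, 75/4, 45/2, 45/2]
R3 ← R3 + (3)·R2: [0, 0, 6, 12, 0]
Echelon form has 3 nonzero rows, so rank(C) = 3.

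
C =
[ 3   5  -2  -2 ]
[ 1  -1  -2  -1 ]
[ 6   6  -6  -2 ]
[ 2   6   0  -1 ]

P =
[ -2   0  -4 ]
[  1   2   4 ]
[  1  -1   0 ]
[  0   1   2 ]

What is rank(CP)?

First compute CP:
[[ -3,  10,   4],
 [ -5,  -1, -10],
 [-12,  16,  -4],
 [  2,  11,  14]]
Now row reduce the product.
R2 ← R2 − (5/3)·R1: [0, -53/3, -50/3]
R3 ← R3 − (4)·R1: [0, -24, -20]
R4 ← R4 + (2/3)·R1: [0, 53/3, 50/3]
R3 ← R3 − (72/53)·R2: [0, 0, 140/53]
R4 ← R4 + R2: [0, 0, 0]
3 nonzero rows, so rank(CP) = 3.

3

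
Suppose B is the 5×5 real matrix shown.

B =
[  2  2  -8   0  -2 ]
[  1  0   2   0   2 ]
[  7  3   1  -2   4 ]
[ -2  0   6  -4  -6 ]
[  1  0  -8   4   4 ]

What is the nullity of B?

2

Row reduce to echelon form.
R2 ← R2 − (1/2)·R1: [0, -1, 6, 0, 3]
R3 ← R3 − (7/2)·R1: [0, -4, 29, -2, 11]
R4 ← R4 + R1: [0, 2, -2, -4, -8]
R5 ← R5 − (1/2)·R1: [0, -1, -4, 4, 5]
R3 ← R3 − (4)·R2: [0, 0, 5, -2, -1]
R4 ← R4 + (2)·R2: [0, 0, 10, -4, -2]
R5 ← R5 − R2: [0, 0, -10, 4, 2]
R4 ← R4 − (2)·R3: [0, 0, 0, 0, 0]
R5 ← R5 + (2)·R3: [0, 0, 0, 0, 0]
3 nonzero rows, so rank(B) = 3.
B has 5 columns; by rank–nullity, nullity = 5 − 3 = 2.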